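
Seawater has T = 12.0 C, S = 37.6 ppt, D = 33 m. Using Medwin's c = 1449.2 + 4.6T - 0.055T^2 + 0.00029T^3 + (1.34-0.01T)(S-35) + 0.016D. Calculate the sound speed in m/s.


c = 1449.2 + 4.6*12.0 - 0.055*12.0^2 + 0.00029*12.0^3 + (1.34 - 0.01*12.0)*(37.6 - 35) + 0.016*33 = 1500.68

1500.68 m/s


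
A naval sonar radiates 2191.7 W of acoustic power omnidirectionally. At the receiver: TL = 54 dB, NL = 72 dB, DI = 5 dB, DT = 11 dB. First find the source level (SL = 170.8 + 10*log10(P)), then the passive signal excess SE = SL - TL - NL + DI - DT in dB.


Step 1: SL = 170.8 + 10*log10(2191.7) = 204.21 dB
Step 2: SE = SL - TL - NL + DI - DT = 204.21 - 54 - 72 + 5 - 11 = 72.21

72.21 dB


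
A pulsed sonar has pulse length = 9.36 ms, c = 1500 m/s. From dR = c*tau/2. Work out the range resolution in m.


dR = c*tau/2 = 1500 * 9.36e-3 / 2 = 7.02

7.02 m


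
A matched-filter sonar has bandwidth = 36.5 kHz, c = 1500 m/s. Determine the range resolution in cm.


dR = c/(2*BW) = 1500 / (2 * 36.5e3) = 0.0205 m = 2.05 cm

2.05 cm


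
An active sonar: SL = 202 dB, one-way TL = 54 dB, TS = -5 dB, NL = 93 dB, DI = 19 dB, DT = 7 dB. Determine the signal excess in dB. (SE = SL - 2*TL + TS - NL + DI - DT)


SE = SL - 2*TL + TS - NL + DI - DT = 202 - 2*54 + (-5) - 93 + 19 - 7 = 8

8 dB


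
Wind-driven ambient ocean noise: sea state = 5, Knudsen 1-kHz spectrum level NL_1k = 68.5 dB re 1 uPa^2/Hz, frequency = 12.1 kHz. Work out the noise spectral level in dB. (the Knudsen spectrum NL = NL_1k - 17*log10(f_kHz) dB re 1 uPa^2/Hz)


50.09 dB


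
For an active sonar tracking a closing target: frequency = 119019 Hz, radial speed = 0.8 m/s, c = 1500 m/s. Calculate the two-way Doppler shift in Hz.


fd = 2*f*v/c = 2 * 119019 * 0.8 / 1500 = 126.95

126.95 Hz


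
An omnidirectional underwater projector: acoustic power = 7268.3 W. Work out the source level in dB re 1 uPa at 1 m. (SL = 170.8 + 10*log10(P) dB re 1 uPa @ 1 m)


SL = 170.8 + 10*log10(7268.3) = 170.8 + 38.61 = 209.41

209.41 dB


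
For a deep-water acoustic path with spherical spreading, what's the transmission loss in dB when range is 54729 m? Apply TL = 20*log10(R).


94.76 dB


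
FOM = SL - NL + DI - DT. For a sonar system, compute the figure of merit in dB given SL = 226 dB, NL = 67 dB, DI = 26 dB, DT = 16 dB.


FOM = SL - NL + DI - DT = 226 - 67 + 26 - 16 = 169

169 dB


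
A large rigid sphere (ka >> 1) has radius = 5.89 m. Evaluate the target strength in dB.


9.38 dB


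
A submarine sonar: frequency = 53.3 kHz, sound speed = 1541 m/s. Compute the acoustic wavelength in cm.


2.89 cm


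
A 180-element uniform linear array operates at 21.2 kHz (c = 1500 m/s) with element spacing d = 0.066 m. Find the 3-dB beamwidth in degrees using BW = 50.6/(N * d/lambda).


Step 1: lambda = 1500/21200 = 0.07075 m
Step 2: d/lambda = 0.066/0.07075 = 0.9329
Step 3: BW = 50.6/(N * d/lambda) = 50.6/(180 * 0.9329) = 0.3

0.3 deg


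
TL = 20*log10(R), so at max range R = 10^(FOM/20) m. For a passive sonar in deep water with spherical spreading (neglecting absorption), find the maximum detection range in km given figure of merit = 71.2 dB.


At max range FOM = TL, so 20*log10(R) = 71.2
R = 10^(71.2/20) = 3630.78 m = 3.63 km

3.63 km


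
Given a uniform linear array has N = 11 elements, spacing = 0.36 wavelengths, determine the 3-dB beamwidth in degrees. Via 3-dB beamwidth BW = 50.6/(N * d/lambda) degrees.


BW = 50.6 / (11 * 0.36) = 50.6 / 3.96 = 12.78

12.78 deg


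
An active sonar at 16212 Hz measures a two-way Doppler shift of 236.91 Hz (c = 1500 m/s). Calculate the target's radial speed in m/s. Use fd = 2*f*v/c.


From fd = 2*f*v/c, v = c*fd/(2*f) = 1500 * 236.91 / (2*16212) = 10.96

10.96 m/s


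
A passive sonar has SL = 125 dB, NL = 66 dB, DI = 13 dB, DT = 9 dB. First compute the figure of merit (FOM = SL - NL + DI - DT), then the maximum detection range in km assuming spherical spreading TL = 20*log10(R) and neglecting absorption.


Step 1: FOM = SL - NL + DI - DT = 125 - 66 + 13 - 9 = 63 dB
Step 2: at max range FOM = TL = 20*log10(R), so R = 10^(63/20) = 1412.54 m = 1.41 km

1.41 km


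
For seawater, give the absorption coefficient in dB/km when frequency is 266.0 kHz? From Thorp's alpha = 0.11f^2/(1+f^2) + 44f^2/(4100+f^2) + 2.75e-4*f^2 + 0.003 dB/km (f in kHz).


f^2 = 70756.0
alpha = 0.11*70756.0/(1+70756.0) + 44*70756.0/(4100+70756.0) + 2.75e-4*70756.0 + 0.003 = 61.161

61.161 dB/km


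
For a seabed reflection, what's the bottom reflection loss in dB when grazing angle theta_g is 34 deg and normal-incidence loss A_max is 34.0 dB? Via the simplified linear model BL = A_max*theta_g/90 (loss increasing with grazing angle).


12.84 dB


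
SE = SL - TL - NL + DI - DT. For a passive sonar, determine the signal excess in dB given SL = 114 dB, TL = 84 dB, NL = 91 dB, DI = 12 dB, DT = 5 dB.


SE = SL - TL - NL + DI - DT = 114 - 84 - 91 + 12 - 5 = -54

-54 dB


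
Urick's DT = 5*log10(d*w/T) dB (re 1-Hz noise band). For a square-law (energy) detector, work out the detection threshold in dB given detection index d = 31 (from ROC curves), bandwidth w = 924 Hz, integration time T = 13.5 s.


DT = 5*log10(d*w/T) = 5*log10(31 * 924 / 13.5) = 5*log10(2121.78) = 16.63

16.63 dB


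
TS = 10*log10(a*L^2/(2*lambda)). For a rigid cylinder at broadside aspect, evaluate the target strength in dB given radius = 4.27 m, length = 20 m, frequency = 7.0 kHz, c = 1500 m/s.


lambda = 1500/7000 = 0.21429 m
TS = 10*log10(4.27*20^2/(2*0.21429)) = 36.0

36.0 dB


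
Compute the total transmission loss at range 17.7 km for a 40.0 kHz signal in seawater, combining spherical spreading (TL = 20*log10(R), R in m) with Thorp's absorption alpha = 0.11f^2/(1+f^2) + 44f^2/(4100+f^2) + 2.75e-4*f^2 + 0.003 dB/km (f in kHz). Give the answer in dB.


313.36 dB


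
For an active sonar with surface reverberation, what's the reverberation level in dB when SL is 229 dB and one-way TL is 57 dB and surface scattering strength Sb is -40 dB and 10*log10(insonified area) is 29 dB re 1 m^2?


RL = SL - 2*TL + Sb + 10*log10(A) = 229 - 2*57 + (-40) + 29 = 104

104 dB


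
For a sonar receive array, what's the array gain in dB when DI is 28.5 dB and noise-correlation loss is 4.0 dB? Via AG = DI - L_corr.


24.5 dB


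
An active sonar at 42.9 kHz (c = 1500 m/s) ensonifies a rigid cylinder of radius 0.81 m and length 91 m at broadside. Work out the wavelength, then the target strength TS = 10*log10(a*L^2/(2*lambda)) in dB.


Step 1: lambda = c/f = 1500/42900 = 0.03497 m
Step 2: TS = 10*log10(a*L^2/(2*lambda)) = 10*log10(0.81*91^2/(2*0.03497)) = 49.82

49.82 dB


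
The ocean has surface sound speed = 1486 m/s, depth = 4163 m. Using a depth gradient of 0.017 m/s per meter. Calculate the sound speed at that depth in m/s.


c = 1486 + 0.017 * 4163 = 1556.771

1556.771 m/s


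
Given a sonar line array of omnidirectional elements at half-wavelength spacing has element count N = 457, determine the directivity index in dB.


DI = 10*log10(457) = 26.6

26.6 dB


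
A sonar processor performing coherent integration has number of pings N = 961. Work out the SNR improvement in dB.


Gain = 10*log10(961) = 29.83

29.83 dB


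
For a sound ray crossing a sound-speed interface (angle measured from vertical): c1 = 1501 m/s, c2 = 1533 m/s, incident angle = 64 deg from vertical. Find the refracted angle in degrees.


sin(theta2) = (c2/c1)*sin(theta1) = (1533/1501)*sin(64 deg) = 0.91796
theta2 = arcsin(0.91796) = 66.63

66.63 deg


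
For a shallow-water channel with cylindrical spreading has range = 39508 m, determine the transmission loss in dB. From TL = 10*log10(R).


TL = 10*log10(39508) = 45.97

45.97 dB


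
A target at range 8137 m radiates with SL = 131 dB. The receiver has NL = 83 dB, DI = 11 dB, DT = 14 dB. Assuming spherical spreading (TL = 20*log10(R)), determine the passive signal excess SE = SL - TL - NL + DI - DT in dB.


-33.21 dB


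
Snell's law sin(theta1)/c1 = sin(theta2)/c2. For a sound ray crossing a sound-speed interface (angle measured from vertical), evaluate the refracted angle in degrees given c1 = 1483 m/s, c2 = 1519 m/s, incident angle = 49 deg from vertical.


50.63 deg


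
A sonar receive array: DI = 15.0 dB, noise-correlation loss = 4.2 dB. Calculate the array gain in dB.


AG = DI - L_corr = 15.0 - 4.2 = 10.8

10.8 dB


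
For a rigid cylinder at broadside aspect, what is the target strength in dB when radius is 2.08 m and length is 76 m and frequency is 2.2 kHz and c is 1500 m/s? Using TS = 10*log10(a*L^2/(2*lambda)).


lambda = 1500/2200 = 0.68182 m
TS = 10*log10(2.08*76^2/(2*0.68182)) = 39.45

39.45 dB


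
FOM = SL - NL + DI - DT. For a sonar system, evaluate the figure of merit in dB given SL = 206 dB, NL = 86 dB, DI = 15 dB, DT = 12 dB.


123 dB


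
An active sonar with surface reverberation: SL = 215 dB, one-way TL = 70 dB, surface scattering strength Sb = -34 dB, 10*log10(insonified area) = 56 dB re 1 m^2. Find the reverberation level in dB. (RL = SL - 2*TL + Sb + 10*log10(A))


97 dB


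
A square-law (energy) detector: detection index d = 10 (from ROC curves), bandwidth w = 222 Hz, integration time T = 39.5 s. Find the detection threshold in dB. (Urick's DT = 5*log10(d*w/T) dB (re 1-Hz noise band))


DT = 5*log10(d*w/T) = 5*log10(10 * 222 / 39.5) = 5*log10(56.2) = 8.75

8.75 dB


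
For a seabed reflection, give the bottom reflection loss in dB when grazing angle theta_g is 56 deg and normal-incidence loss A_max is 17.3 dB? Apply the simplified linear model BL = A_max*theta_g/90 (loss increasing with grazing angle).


BL = A_max * theta_g / 90 = 17.3 * 56 / 90 = 10.76

10.76 dB


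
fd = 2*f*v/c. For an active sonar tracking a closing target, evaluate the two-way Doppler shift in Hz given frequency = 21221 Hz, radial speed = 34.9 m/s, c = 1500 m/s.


987.48 Hz


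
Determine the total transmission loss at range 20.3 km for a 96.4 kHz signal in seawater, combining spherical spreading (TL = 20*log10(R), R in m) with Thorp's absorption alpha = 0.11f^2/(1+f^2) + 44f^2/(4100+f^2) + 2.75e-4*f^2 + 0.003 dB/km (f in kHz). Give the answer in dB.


760.09 dB


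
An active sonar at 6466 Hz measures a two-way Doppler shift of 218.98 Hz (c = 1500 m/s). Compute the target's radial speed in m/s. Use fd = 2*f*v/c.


25.4 m/s


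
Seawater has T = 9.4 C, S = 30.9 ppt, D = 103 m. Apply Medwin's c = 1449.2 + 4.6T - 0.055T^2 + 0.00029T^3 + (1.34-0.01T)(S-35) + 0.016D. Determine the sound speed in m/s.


c = 1449.2 + 4.6*9.4 - 0.055*9.4^2 + 0.00029*9.4^3 + (1.34 - 0.01*9.4)*(30.9 - 35) + 0.016*103 = 1484.36

1484.36 m/s


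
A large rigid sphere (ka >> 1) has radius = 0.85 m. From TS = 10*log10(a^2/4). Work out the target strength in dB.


TS = 10*log10(0.85^2 / 4) = 10*log10(0.180625) = -7.43

-7.43 dB


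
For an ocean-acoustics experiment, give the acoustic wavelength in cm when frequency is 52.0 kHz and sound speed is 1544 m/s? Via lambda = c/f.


2.97 cm


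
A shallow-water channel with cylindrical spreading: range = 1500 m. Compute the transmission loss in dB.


TL = 10*log10(1500) = 31.76

31.76 dB


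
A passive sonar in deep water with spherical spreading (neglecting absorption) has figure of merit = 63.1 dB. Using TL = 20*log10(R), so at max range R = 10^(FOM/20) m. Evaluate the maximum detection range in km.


At max range FOM = TL, so 20*log10(R) = 63.1
R = 10^(63.1/20) = 1428.89 m = 1.43 km

1.43 km


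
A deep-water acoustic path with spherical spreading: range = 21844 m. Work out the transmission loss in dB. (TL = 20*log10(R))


86.79 dB


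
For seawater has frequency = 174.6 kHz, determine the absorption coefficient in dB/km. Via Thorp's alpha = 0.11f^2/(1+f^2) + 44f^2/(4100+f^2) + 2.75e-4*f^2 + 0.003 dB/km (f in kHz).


47.28 dB/km


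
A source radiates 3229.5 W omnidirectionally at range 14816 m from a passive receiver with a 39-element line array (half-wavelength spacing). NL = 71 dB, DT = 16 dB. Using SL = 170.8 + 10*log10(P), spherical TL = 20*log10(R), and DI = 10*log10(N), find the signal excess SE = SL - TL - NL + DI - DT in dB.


Step 1: SL = 170.8 + 10*log10(3229.5) = 205.89 dB
Step 2: TL = 20*log10(14816) = 83.41 dB
Step 3: DI = 10*log10(39) = 15.91 dB
Step 4: SE = SL - TL - NL + DI - DT = 205.89 - 83.41 - 71 + 15.91 - 16 = 51.39

51.39 dB


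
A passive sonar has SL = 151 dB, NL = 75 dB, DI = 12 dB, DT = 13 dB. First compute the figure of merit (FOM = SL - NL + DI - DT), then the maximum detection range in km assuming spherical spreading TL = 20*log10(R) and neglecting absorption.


Step 1: FOM = SL - NL + DI - DT = 151 - 75 + 12 - 13 = 75 dB
Step 2: at max range FOM = TL = 20*log10(R), so R = 10^(75/20) = 5623.41 m = 5.62 km

5.62 km


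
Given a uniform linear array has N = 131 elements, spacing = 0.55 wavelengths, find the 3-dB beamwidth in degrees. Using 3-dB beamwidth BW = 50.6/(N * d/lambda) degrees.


BW = 50.6 / (131 * 0.55) = 50.6 / 72.05 = 0.7

0.7 deg


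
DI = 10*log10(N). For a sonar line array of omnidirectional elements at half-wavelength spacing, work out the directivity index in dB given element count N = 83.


19.19 dB


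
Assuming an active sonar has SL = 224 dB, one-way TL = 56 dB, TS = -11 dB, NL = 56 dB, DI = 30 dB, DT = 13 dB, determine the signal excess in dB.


SE = SL - 2*TL + TS - NL + DI - DT = 224 - 2*56 + (-11) - 56 + 30 - 13 = 62

62 dB


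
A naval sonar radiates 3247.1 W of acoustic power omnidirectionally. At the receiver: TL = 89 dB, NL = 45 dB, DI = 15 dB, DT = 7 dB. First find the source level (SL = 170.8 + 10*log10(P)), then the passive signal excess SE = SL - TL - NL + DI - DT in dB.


Step 1: SL = 170.8 + 10*log10(3247.1) = 205.91 dB
Step 2: SE = SL - TL - NL + DI - DT = 205.91 - 89 - 45 + 15 - 7 = 79.91

79.91 dB


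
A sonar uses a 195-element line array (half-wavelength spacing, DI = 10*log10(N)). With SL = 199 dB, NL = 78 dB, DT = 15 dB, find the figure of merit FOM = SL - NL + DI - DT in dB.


Step 1: DI = 10*log10(195) = 22.9 dB
Step 2: FOM = SL - NL + DI - DT = 199 - 78 + 22.9 - 15 = 128.9

128.9 dB


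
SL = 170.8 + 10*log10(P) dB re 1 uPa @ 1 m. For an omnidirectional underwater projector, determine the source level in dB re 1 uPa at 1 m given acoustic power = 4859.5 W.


207.67 dB


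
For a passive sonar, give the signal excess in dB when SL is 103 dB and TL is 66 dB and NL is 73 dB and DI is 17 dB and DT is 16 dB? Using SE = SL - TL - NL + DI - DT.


SE = SL - TL - NL + DI - DT = 103 - 66 - 73 + 17 - 16 = -35

-35 dB


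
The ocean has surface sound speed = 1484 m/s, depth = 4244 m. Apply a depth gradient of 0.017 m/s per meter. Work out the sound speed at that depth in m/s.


1556.148 m/s


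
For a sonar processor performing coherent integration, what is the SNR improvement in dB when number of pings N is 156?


Gain = 10*log10(156) = 21.93

21.93 dB


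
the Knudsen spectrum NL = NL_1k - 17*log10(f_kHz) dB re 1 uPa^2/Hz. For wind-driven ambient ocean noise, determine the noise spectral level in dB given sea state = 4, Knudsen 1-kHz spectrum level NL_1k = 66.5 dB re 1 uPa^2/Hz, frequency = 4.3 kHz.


NL = NL_1k - 17*log10(f_kHz) = 66.5 - 17*log10(4.3) = 66.5 - (10.77) = 55.73

55.73 dB


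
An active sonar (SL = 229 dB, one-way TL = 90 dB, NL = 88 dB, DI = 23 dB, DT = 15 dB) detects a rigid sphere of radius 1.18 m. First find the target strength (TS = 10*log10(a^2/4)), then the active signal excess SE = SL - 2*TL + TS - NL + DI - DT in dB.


Step 1: TS = 10*log10(1.18^2/4) = -4.58 dB
Step 2: SE = SL - 2*TL + TS - NL + DI - DT = 229 - 2*90 + (-4.58) - 88 + 23 - 15 = -35.58

-35.58 dB


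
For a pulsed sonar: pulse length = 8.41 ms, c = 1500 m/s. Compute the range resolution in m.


dR = c*tau/2 = 1500 * 8.41e-3 / 2 = 6.3075

6.3075 m


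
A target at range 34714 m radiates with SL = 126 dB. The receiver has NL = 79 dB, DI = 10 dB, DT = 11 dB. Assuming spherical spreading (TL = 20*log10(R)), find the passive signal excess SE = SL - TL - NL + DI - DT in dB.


Step 1: TL = 20*log10(34714) = 90.81 dB
Step 2: SE = 126 - 90.81 - 79 + 10 - 11 = -44.81

-44.81 dB


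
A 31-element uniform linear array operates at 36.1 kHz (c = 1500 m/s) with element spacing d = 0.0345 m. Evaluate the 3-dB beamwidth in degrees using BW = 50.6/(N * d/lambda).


Step 1: lambda = 1500/36100 = 0.04155 m
Step 2: d/lambda = 0.0345/0.04155 = 0.8303
Step 3: BW = 50.6/(N * d/lambda) = 50.6/(31 * 0.8303) = 1.97

1.97 deg


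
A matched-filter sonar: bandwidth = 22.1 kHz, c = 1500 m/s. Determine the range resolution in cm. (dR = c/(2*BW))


dR = c/(2*BW) = 1500 / (2 * 22.1e3) = 0.0339 m = 3.39 cm

3.39 cm


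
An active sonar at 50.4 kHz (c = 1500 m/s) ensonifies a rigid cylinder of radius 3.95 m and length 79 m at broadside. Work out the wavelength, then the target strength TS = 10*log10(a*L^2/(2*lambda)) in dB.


Step 1: lambda = c/f = 1500/50400 = 0.02976 m
Step 2: TS = 10*log10(a*L^2/(2*lambda)) = 10*log10(3.95*79^2/(2*0.02976)) = 56.17

56.17 dB


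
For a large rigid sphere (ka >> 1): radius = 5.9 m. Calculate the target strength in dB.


TS = 10*log10(5.9^2 / 4) = 10*log10(8.7025) = 9.4

9.4 dB


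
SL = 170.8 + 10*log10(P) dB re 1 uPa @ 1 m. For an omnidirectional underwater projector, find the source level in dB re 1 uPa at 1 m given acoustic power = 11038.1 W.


SL = 170.8 + 10*log10(11038.1) = 170.8 + 40.43 = 211.23

211.23 dB


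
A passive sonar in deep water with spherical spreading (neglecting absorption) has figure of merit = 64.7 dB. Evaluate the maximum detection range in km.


At max range FOM = TL, so 20*log10(R) = 64.7
R = 10^(64.7/20) = 1717.91 m = 1.72 km

1.72 km


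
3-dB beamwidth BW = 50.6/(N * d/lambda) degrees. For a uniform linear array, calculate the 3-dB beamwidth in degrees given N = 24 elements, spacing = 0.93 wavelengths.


BW = 50.6 / (24 * 0.93) = 50.6 / 22.32 = 2.27

2.27 deg


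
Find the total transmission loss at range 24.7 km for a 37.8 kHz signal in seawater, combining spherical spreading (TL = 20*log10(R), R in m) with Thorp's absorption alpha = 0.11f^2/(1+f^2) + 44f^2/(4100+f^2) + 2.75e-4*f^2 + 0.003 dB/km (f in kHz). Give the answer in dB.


Step 1 (Thorp): alpha = 0.11*1428.84/(1+1428.84) + 44*1428.84/(4100+1428.84) + 2.75e-4*1428.84 + 0.003 = 11.8769 dB/km
Step 2: TL_spread = 20*log10(24700) = 87.85 dB
Step 3: TL_abs = alpha*R = 11.8769 * 24.7 = 293.36 dB
Step 4: TL_total = 87.85 + 293.36 = 381.21

381.21 dB


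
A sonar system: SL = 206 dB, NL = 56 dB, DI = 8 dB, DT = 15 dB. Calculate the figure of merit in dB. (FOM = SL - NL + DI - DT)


FOM = SL - NL + DI - DT = 206 - 56 + 8 - 15 = 143

143 dB


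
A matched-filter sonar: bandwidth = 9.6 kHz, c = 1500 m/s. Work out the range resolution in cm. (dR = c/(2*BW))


7.81 cm


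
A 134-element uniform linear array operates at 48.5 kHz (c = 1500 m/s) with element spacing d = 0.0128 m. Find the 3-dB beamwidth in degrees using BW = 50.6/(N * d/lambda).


Step 1: lambda = 1500/48500 = 0.03093 m
Step 2: d/lambda = 0.0128/0.03093 = 0.4138
Step 3: BW = 50.6/(N * d/lambda) = 50.6/(134 * 0.4138) = 0.91

0.91 deg


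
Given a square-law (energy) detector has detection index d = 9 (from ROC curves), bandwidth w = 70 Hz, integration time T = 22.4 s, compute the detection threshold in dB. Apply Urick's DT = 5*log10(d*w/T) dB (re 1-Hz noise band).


DT = 5*log10(d*w/T) = 5*log10(9 * 70 / 22.4) = 5*log10(28.13) = 7.25

7.25 dB


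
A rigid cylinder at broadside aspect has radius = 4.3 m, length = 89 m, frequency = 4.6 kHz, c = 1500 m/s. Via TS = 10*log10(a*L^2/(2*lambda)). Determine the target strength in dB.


lambda = 1500/4600 = 0.32609 m
TS = 10*log10(4.3*89^2/(2*0.32609)) = 47.18

47.18 dB


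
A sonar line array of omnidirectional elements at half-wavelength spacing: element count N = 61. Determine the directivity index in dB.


DI = 10*log10(61) = 17.85

17.85 dB


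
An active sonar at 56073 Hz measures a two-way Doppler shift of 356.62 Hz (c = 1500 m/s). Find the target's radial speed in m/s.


From fd = 2*f*v/c, v = c*fd/(2*f) = 1500 * 356.62 / (2*56073) = 4.77

4.77 m/s


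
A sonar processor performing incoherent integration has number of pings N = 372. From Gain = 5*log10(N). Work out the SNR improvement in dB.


Gain = 5*log10(372) = 12.85

12.85 dB


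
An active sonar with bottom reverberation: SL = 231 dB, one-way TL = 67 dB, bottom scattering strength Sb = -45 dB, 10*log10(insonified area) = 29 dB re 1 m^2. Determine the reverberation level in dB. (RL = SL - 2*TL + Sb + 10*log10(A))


RL = SL - 2*TL + Sb + 10*log10(A) = 231 - 2*67 + (-45) + 29 = 81

81 dB


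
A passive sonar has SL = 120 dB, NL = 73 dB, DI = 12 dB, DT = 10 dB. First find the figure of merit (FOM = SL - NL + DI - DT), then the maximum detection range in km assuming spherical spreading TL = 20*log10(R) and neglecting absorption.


Step 1: FOM = SL - NL + DI - DT = 120 - 73 + 12 - 10 = 49 dB
Step 2: at max range FOM = TL = 20*log10(R), so R = 10^(49/20) = 281.84 m = 0.28 km

0.28 km


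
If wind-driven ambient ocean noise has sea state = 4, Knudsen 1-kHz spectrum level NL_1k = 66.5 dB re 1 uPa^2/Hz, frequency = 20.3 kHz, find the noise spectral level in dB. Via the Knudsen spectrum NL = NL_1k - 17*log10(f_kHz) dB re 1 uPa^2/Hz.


44.27 dB


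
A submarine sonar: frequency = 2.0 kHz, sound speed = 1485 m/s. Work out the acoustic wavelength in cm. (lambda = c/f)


lambda = c/f = 1485 / 2000 = 0.7425 m = 74.25 cm

74.25 cm


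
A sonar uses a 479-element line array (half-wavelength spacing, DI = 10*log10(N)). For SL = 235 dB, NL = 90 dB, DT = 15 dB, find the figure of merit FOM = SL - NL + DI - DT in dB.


Step 1: DI = 10*log10(479) = 26.8 dB
Step 2: FOM = SL - NL + DI - DT = 235 - 90 + 26.8 - 15 = 156.8

156.8 dB


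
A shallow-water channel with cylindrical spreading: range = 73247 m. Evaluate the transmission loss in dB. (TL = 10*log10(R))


48.65 dB


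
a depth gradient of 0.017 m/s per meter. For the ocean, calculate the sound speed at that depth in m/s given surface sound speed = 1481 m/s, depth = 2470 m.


c = 1481 + 0.017 * 2470 = 1522.99

1522.99 m/s


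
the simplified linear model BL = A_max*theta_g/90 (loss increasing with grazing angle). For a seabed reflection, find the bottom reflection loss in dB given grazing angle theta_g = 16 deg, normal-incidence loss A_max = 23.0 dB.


4.09 dB


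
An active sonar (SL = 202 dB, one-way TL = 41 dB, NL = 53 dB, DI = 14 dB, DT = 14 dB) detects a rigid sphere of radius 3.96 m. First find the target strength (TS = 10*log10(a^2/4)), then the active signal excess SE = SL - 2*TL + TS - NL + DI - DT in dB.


Step 1: TS = 10*log10(3.96^2/4) = 5.93 dB
Step 2: SE = SL - 2*TL + TS - NL + DI - DT = 202 - 2*41 + (5.93) - 53 + 14 - 14 = 72.93

72.93 dB


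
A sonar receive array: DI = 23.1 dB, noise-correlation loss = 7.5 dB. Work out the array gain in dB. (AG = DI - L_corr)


AG = DI - L_corr = 23.1 - 7.5 = 15.6

15.6 dB


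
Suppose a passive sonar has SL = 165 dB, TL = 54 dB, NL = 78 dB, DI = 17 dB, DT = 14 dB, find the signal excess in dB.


SE = SL - TL - NL + DI - DT = 165 - 54 - 78 + 17 - 14 = 36

36 dB


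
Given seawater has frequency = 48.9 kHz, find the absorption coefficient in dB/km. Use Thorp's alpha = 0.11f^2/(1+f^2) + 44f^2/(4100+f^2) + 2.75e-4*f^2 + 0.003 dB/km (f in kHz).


16.979 dB/km


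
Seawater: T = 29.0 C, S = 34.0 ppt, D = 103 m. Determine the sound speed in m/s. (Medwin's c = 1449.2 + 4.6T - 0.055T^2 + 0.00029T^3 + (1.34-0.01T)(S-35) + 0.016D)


1544.02 m/s


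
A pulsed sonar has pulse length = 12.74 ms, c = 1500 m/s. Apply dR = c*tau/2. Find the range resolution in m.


9.555 m


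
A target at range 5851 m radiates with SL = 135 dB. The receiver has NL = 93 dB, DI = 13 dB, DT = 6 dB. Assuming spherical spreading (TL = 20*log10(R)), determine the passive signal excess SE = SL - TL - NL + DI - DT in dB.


Step 1: TL = 20*log10(5851) = 75.34 dB
Step 2: SE = 135 - 75.34 - 93 + 13 - 6 = -26.34

-26.34 dB


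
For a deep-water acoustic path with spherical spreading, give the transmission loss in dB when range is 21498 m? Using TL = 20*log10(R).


TL = 20*log10(21498) = 86.65

86.65 dB


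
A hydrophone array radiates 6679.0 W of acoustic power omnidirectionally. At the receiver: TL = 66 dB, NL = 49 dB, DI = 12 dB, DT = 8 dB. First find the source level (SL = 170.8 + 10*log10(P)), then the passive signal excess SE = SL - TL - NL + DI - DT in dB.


Step 1: SL = 170.8 + 10*log10(6679.0) = 209.05 dB
Step 2: SE = SL - TL - NL + DI - DT = 209.05 - 66 - 49 + 12 - 8 = 98.05

98.05 dB


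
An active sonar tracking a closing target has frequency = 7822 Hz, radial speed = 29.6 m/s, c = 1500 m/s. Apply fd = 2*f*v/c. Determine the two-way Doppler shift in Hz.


308.71 Hz


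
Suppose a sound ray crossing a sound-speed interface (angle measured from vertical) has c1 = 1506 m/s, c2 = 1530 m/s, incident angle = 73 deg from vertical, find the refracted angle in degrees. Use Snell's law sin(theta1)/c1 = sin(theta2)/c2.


76.3 deg


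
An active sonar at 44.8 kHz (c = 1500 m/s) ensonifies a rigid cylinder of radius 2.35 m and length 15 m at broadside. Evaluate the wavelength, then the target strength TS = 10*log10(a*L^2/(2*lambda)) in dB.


Step 1: lambda = c/f = 1500/44800 = 0.03348 m
Step 2: TS = 10*log10(a*L^2/(2*lambda)) = 10*log10(2.35*15^2/(2*0.03348)) = 38.97

38.97 dB


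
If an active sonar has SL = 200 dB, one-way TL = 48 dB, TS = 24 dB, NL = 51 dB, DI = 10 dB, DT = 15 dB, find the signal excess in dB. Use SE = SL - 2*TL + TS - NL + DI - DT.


72 dB


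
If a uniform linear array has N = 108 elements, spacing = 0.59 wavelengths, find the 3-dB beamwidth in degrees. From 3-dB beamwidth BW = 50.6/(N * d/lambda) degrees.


BW = 50.6 / (108 * 0.59) = 50.6 / 63.72 = 0.79

0.79 deg


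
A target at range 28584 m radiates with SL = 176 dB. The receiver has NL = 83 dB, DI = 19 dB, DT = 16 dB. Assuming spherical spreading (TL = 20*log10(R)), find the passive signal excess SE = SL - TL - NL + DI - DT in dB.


6.88 dB


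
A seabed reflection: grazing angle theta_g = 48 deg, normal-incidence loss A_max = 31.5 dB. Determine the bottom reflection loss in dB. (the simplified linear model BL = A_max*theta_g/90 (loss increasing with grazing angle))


16.8 dB


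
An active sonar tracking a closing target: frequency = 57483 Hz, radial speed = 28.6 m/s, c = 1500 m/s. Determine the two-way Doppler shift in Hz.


2192.02 Hz


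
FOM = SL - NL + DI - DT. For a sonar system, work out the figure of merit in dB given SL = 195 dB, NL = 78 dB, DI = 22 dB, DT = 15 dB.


FOM = SL - NL + DI - DT = 195 - 78 + 22 - 15 = 124

124 dB


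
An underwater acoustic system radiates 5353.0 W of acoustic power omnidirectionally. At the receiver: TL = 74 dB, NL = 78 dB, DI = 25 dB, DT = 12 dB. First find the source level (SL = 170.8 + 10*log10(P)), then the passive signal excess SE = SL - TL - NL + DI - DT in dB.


Step 1: SL = 170.8 + 10*log10(5353.0) = 208.09 dB
Step 2: SE = SL - TL - NL + DI - DT = 208.09 - 74 - 78 + 25 - 12 = 69.09

69.09 dB


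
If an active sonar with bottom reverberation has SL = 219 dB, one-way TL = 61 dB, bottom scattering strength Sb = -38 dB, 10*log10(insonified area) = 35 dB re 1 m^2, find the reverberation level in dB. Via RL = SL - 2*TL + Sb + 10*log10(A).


RL = SL - 2*TL + Sb + 10*log10(A) = 219 - 2*61 + (-38) + 35 = 94

94 dB


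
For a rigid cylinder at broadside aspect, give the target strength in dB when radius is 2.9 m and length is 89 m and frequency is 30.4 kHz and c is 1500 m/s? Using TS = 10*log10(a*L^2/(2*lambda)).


lambda = 1500/30400 = 0.04934 m
TS = 10*log10(2.9*89^2/(2*0.04934)) = 53.67

53.67 dB


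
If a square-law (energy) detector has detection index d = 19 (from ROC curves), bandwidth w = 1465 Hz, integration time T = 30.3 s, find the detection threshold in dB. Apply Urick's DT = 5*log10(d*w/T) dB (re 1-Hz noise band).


14.82 dB


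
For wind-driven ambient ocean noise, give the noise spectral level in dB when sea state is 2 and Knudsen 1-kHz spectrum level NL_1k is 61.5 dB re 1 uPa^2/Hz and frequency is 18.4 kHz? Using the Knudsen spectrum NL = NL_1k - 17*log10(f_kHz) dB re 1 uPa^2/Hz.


NL = NL_1k - 17*log10(f_kHz) = 61.5 - 17*log10(18.4) = 61.5 - (21.5) = 40.0

40.0 dB


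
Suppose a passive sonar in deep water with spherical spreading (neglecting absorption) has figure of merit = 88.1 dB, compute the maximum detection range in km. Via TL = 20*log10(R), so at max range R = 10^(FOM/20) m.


At max range FOM = TL, so 20*log10(R) = 88.1
R = 10^(88.1/20) = 25409.73 m = 25.41 km

25.41 km


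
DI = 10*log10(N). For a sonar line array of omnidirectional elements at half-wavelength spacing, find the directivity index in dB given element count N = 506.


DI = 10*log10(506) = 27.04

27.04 dB


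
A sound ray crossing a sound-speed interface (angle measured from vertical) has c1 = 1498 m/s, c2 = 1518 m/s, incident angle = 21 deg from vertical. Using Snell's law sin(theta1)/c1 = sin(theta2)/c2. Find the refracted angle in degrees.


21.29 deg


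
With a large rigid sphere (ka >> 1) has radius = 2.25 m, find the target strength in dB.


1.02 dB


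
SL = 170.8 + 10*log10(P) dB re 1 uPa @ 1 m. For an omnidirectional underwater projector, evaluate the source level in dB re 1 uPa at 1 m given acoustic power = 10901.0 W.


SL = 170.8 + 10*log10(10901.0) = 170.8 + 40.37 = 211.17

211.17 dB


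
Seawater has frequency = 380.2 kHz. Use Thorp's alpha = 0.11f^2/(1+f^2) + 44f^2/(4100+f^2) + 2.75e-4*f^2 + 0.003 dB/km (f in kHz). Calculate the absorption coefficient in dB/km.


82.651 dB/km


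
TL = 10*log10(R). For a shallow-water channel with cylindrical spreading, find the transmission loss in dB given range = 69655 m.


48.43 dB


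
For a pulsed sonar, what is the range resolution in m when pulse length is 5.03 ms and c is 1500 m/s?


dR = c*tau/2 = 1500 * 5.03e-3 / 2 = 3.7725

3.7725 m


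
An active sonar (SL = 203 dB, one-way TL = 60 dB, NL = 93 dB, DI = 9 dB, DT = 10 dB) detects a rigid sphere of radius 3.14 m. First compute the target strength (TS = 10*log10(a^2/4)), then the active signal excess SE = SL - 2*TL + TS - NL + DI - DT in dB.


Step 1: TS = 10*log10(3.14^2/4) = 3.92 dB
Step 2: SE = SL - 2*TL + TS - NL + DI - DT = 203 - 2*60 + (3.92) - 93 + 9 - 10 = -7.08

-7.08 dB


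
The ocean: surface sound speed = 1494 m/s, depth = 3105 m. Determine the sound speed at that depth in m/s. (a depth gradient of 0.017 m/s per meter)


c = 1494 + 0.017 * 3105 = 1546.785

1546.785 m/s


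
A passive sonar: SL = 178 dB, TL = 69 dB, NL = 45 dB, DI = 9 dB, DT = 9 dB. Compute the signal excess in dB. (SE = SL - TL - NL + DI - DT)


64 dB


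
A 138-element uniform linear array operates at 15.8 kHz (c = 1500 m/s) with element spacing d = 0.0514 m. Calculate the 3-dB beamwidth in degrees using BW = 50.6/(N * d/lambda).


0.68 deg


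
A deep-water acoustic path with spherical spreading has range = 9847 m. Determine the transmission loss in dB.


79.87 dB


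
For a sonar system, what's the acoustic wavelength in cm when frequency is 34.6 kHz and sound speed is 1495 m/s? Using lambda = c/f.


lambda = c/f = 1495 / 34600 = 0.0432 m = 4.32 cm

4.32 cm


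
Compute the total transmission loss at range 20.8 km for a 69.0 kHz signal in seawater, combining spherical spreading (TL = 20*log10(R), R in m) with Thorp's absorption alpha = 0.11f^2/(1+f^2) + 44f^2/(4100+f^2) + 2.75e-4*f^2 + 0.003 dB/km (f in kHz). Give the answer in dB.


Step 1 (Thorp): alpha = 0.11*4761.0/(1+4761.0) + 44*4761.0/(4100+4761.0) + 2.75e-4*4761.0 + 0.003 = 25.0634 dB/km
Step 2: TL_spread = 20*log10(20800) = 86.36 dB
Step 3: TL_abs = alpha*R = 25.0634 * 20.8 = 521.32 dB
Step 4: TL_total = 86.36 + 521.32 = 607.68

607.68 dB


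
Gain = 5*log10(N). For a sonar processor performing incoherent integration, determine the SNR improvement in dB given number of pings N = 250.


Gain = 5*log10(250) = 11.99

11.99 dB


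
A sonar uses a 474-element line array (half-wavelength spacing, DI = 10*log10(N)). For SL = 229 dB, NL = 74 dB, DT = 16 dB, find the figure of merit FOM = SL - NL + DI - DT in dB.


Step 1: DI = 10*log10(474) = 26.76 dB
Step 2: FOM = SL - NL + DI - DT = 229 - 74 + 26.76 - 16 = 165.76

165.76 dB


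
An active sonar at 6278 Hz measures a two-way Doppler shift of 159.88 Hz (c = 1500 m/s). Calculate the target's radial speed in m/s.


From fd = 2*f*v/c, v = c*fd/(2*f) = 1500 * 159.88 / (2*6278) = 19.1

19.1 m/s


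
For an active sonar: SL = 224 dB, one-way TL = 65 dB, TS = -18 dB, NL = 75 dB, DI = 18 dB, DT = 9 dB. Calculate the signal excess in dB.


SE = SL - 2*TL + TS - NL + DI - DT = 224 - 2*65 + (-18) - 75 + 18 - 9 = 10

10 dB


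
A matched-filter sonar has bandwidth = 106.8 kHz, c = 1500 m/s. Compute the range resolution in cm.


dR = c/(2*BW) = 1500 / (2 * 106.8e3) = 0.007 m = 0.7 cm

0.7 cm


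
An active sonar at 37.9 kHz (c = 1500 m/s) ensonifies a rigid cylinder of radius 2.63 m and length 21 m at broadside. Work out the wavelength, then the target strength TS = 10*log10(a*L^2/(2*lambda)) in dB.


Step 1: lambda = c/f = 1500/37900 = 0.03958 m
Step 2: TS = 10*log10(a*L^2/(2*lambda)) = 10*log10(2.63*21^2/(2*0.03958)) = 41.66

41.66 dB


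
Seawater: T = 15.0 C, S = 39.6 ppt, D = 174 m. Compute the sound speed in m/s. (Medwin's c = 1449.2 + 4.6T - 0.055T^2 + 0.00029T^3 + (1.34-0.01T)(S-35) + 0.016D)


c = 1449.2 + 4.6*15.0 - 0.055*15.0^2 + 0.00029*15.0^3 + (1.34 - 0.01*15.0)*(39.6 - 35) + 0.016*174 = 1515.06

1515.06 m/s


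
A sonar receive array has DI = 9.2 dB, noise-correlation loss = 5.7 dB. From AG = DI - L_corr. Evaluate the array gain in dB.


3.5 dB


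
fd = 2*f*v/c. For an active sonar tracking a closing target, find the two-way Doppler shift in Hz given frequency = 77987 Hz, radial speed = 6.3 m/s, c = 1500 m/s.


fd = 2*f*v/c = 2 * 77987 * 6.3 / 1500 = 655.09

655.09 Hz


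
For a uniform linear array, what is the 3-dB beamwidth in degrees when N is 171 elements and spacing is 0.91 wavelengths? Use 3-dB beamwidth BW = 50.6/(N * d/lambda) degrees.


BW = 50.6 / (171 * 0.91) = 50.6 / 155.61 = 0.33

0.33 deg


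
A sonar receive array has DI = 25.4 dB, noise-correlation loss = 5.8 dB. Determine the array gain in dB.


19.6 dB


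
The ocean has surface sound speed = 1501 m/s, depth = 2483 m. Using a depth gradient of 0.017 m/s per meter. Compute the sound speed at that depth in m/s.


c = 1501 + 0.017 * 2483 = 1543.211

1543.211 m/s


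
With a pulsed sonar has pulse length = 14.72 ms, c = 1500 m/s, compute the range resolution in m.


dR = c*tau/2 = 1500 * 14.72e-3 / 2 = 11.04

11.04 m


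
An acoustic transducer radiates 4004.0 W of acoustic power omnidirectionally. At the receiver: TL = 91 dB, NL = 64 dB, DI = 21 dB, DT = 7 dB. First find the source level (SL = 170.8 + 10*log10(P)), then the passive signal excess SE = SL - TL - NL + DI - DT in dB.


Step 1: SL = 170.8 + 10*log10(4004.0) = 206.82 dB
Step 2: SE = SL - TL - NL + DI - DT = 206.82 - 91 - 64 + 21 - 7 = 65.82

65.82 dB


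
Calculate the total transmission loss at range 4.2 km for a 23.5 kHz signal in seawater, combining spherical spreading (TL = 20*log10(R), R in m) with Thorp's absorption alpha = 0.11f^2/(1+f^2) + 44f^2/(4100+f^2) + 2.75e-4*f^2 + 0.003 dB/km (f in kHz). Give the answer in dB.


Step 1 (Thorp): alpha = 0.11*552.25/(1+552.25) + 44*552.25/(4100+552.25) + 2.75e-4*552.25 + 0.003 = 5.4877 dB/km
Step 2: TL_spread = 20*log10(4200) = 72.46 dB
Step 3: TL_abs = alpha*R = 5.4877 * 4.2 = 23.05 dB
Step 4: TL_total = 72.46 + 23.05 = 95.51

95.51 dB


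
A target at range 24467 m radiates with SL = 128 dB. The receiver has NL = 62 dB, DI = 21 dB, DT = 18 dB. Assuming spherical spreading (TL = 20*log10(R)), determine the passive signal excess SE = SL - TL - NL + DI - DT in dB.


-18.77 dB


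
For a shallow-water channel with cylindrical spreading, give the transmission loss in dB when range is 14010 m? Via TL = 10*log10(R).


TL = 10*log10(14010) = 41.46

41.46 dB


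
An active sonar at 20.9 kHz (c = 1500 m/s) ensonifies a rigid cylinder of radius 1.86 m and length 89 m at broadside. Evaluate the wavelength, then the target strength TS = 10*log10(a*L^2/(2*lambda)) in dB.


Step 1: lambda = c/f = 1500/20900 = 0.07177 m
Step 2: TS = 10*log10(a*L^2/(2*lambda)) = 10*log10(1.86*89^2/(2*0.07177)) = 50.11

50.11 dB


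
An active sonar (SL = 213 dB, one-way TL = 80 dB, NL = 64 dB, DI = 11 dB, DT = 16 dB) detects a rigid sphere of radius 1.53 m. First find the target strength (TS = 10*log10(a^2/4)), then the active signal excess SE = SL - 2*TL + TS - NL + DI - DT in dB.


Step 1: TS = 10*log10(1.53^2/4) = -2.33 dB
Step 2: SE = SL - 2*TL + TS - NL + DI - DT = 213 - 2*80 + (-2.33) - 64 + 11 - 16 = -18.33

-18.33 dB


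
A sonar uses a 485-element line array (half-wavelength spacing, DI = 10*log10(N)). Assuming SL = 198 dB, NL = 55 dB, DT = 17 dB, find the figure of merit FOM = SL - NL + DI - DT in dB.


Step 1: DI = 10*log10(485) = 26.86 dB
Step 2: FOM = SL - NL + DI - DT = 198 - 55 + 26.86 - 17 = 152.86

152.86 dB


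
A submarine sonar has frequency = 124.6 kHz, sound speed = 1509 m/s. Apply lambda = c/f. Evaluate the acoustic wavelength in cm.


1.21 cm


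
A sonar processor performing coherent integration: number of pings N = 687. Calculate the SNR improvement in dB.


28.37 dB


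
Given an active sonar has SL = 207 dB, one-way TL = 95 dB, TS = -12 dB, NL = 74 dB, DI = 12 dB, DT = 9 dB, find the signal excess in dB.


SE = SL - 2*TL + TS - NL + DI - DT = 207 - 2*95 + (-12) - 74 + 12 - 9 = -66

-66 dB


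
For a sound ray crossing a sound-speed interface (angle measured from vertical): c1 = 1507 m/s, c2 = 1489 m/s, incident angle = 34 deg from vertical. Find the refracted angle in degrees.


sin(theta2) = (c2/c1)*sin(theta1) = (1489/1507)*sin(34 deg) = 0.55251
theta2 = arcsin(0.55251) = 33.54

33.54 deg


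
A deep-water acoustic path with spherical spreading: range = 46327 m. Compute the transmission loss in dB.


TL = 20*log10(46327) = 93.32

93.32 dB


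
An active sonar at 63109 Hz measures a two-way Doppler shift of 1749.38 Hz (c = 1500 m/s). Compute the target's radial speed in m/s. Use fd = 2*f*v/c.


20.79 m/s


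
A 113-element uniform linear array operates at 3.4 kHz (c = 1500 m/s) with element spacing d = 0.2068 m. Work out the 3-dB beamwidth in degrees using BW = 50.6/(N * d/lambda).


Step 1: lambda = 1500/3400 = 0.44118 m
Step 2: d/lambda = 0.2068/0.44118 = 0.4687
Step 3: BW = 50.6/(N * d/lambda) = 50.6/(113 * 0.4687) = 0.96

0.96 deg


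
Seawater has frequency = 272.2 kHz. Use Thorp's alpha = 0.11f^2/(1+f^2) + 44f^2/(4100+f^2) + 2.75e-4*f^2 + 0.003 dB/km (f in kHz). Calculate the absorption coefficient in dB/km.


62.181 dB/km


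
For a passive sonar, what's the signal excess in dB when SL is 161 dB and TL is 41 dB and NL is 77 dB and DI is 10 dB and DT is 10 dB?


SE = SL - TL - NL + DI - DT = 161 - 41 - 77 + 10 - 10 = 43

43 dB


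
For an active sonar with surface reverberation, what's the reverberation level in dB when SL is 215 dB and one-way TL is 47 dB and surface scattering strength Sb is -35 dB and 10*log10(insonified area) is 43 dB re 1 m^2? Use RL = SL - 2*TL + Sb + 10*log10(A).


129 dB


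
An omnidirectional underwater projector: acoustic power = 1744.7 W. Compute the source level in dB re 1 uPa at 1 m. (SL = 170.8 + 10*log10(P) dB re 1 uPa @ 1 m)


SL = 170.8 + 10*log10(1744.7) = 170.8 + 32.42 = 203.22

203.22 dB
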